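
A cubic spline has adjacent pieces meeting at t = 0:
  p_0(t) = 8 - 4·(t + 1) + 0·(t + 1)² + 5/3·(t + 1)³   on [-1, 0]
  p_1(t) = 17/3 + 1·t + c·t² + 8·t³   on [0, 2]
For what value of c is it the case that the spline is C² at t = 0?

p_0''(t) = 0 + 10·(t + 1), so p_0''(0) = 10. On the right, p_1''(0) = 2c, so c = 5.

5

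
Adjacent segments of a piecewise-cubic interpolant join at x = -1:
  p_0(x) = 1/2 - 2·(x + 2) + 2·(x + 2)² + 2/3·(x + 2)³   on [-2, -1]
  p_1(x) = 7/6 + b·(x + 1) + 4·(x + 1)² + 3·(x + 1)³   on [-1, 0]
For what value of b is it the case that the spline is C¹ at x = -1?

4

p_0'(x) = -2 + 4·(x + 2) + 2·(x + 2)², so p_0'(-1) = 4. On the right, p_1'(-1) = b, so b = 4.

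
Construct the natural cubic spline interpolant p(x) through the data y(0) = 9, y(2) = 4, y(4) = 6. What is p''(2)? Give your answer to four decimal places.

2.6250

Let M_i = p''(x_i). Step sizes h_i = 2, 2; slopes of the chords Δ_i = (y_(i+1) - y_i)/h_i = -5/2, 1.
  2·M_0 + 8·M_1 + 2·M_2 = 6(Δ_1 - Δ_0) = 21
Natural end conditions: M_0 = M_2 = 0.
Solving the tridiagonal system: M_0 = 0, M_1 = 21/8, M_2 = 0.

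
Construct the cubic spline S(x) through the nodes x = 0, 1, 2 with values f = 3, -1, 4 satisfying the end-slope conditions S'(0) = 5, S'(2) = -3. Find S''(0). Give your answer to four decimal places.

With M_i denoting the second derivative at x_i, h_i = 1, 1, and Δ_i = (y_(i+1) − y_i)/h_i = -4, 5:
  1·M_0 + 4·M_1 + 1·M_2 = 6(Δ_1 - Δ_0) = 54
Clamped end conditions give two more equations: 2h_0·M_0 + h_0·M_1 = 6(Δ_0 - S'(0)) = -54 and h_1·M_1 + 2h_1·M_2 = 6(S'(2) - Δ_1) = -48.
Hence M_0 = -89/2, M_1 = 35, M_2 = -83/2.

-44.5000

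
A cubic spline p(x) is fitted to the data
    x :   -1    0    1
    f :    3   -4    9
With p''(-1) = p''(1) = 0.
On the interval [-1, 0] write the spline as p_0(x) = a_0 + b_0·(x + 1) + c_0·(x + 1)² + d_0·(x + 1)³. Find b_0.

-12

Write σ_i for p''(x_i). With h_i = 1, 1 and divided differences Δ_i = -7, 13, the continuity of p' gives the tridiagonal system
  1·σ_0 + 4·σ_1 + 1·σ_2 = 6(Δ_1 - Δ_0) = 120
Natural end conditions: σ_0 = σ_2 = 0.
Solving: σ_0 = 0, σ_1 = 30, σ_2 = 0.
On [-1, 0], with p_0(x) = a_0 + b_0·(x + 1) + c_0·(x + 1)² + d_0·(x + 1)³: c_0 = σ_0/2 = 0, d_0 = (σ_1 - σ_0)/(6h_0) = 5, b_0 = Δ_0 - h_0(2σ_0 + σ_1)/6 = -12.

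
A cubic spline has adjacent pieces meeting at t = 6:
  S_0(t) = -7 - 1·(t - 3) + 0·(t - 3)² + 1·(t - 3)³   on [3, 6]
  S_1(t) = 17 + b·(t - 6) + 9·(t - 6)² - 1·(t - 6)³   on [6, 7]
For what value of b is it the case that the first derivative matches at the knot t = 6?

S_0'(t) = -1 + 0·(t - 3) + 3·(t - 3)², so S_0'(6) = 26. On the right, S_1'(6) = b, so b = 26.

26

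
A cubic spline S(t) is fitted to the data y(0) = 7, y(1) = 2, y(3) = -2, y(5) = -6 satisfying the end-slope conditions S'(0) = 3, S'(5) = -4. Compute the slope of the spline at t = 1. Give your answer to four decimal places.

Let m_i = S''(x_i). Step sizes h_i = 1, 2, 2; slopes of the chords Δ_i = (y_(i+1) - y_i)/h_i = -5, -2, -2.
  1·m_0 + 6·m_1 + 2·m_2 = 6(Δ_1 - Δ_0) = 18
  2·m_1 + 8·m_2 + 2·m_3 = 6(Δ_2 - Δ_1) = 0
Clamped end conditions give two more equations: 2h_0·m_0 + h_0·m_1 = 6(Δ_0 - S'(0)) = -48 and h_2·m_2 + 2h_2·m_3 = 6(S'(5) - Δ_2) = -12.
Forward elimination and back-substitution give m_0 = -646/23, m_1 = 188/23, m_2 = -34/23, m_3 = -52/23.
On [1, 3], S'(t) = b_1 + 2c_1·(t - 1) + 3d_1·(t - 1)² with b_1 = Δ_1 - h_1(2m_1 + m_2)/6 = -160/23, c_1 = m_1/2 = 94/23, d_1 = (m_2 - m_1)/(6h_1) = -37/46. So S'(1) = -160/23.

-6.9565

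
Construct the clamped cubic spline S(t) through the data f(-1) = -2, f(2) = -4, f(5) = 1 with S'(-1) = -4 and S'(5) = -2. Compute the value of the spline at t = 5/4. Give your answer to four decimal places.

-5.1992

Write M_i for S''(x_i). With h_i = 3, 3 and divided differences Δ_i = -2/3, 5/3, the continuity of S' gives the tridiagonal system
  3·M_0 + 12·M_1 + 3·M_2 = 6(Δ_1 - Δ_0) = 14
Clamped end conditions give two more equations: 2h_0·M_0 + h_0·M_1 = 6(Δ_0 - S'(-1)) = 20 and h_1·M_1 + 2h_1·M_2 = 6(S'(5) - Δ_1) = -22.
Forward elimination and back-substitution give M_0 = 5/2, M_1 = 5/3, M_2 = -9/2.
On [-1, 2], S(t) = -2 - 4·(t + 1) + 5/4·(t + 1)² - 5/108·(t + 1)³.
With (t + 1) = 9/4: S(5/4) = -1331/256.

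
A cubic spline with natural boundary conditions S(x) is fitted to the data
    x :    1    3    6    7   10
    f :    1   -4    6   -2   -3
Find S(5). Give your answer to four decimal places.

6.2111

Write m_i for S''(x_i). With h_i = 2, 3, 1, 3 and divided differences Δ_i = -5/2, 10/3, -8, -1/3, the continuity of S' gives the tridiagonal system
  2·m_0 + 10·m_1 + 3·m_2 = 6(Δ_1 - Δ_0) = 35
  3·m_1 + 8·m_2 + 1·m_3 = 6(Δ_2 - Δ_1) = -68
  1·m_2 + 8·m_3 + 3·m_4 = 6(Δ_3 - Δ_2) = 46
Natural end conditions: m_0 = m_4 = 0.
Hence m_0 = 0, m_1 = 1325/186, m_2 = -3370/279, m_3 = 4051/558, m_4 = 0.
On [3, 6], S(x) = -4 + 1255/558·(x - 3) + 1325/372·(x - 3)² - 10715/10044·(x - 3)³.
With (x - 3) = 2: S(5) = 15596/2511.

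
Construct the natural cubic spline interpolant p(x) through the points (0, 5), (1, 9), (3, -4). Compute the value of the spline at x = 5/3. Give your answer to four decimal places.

Write M_i for p''(x_i). With h_i = 1, 2 and divided differences Δ_i = 4, -13/2, the continuity of p' gives the tridiagonal system
  1·M_0 + 6·M_1 + 2·M_2 = 6(Δ_1 - Δ_0) = -63
Natural end conditions: M_0 = M_2 = 0.
Forward elimination and back-substitution give M_0 = 0, M_1 = -21/2, M_2 = 0.
On [1, 3], p(x) = 9 + 1/2·(x - 1) - 21/4·(x - 1)² + 7/8·(x - 1)³.
With (x - 1) = 2/3: p(5/3) = 196/27.

7.2593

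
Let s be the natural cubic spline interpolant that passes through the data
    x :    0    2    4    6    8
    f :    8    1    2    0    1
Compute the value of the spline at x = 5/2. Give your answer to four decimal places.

Let M_i = s''(x_i). Step sizes h_i = 2, 2, 2, 2; slopes of the chords Δ_i = (y_(i+1) - y_i)/h_i = -7/2, 1/2, -1, 1/2.
  2·M_0 + 8·M_1 + 2·M_2 = 6(Δ_1 - Δ_0) = 24
  2·M_1 + 8·M_2 + 2·M_3 = 6(Δ_2 - Δ_1) = -9
  2·M_2 + 8·M_3 + 2·M_4 = 6(Δ_3 - Δ_2) = 9
Natural end conditions: M_0 = M_4 = 0.
Solving the tridiagonal system: M_0 = 0, M_1 = 405/112, M_2 = -69/28, M_3 = 195/112, M_4 = 0.
On [2, 4], s(x) = 1 - 61/56·(x - 2) + 405/224·(x - 2)² - 227/448·(x - 2)³.
With (x - 2) = 1/2: s(5/2) = 3025/3584.

0.8440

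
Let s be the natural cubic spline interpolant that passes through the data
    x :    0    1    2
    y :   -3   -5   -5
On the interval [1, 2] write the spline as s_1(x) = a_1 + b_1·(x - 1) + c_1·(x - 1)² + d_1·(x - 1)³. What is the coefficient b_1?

-1

Put M_i = s'' at the i-th knot. Here h = (1, 1) and Δ = (-2, 0), so the interior equations h_(i-1)·M_(i-1) + 2(h_(i-1)+h_i)·M_i + h_i·M_(i+1) = 6(Δ_i − Δ_(i-1)) read
  1·M_0 + 4·M_1 + 1·M_2 = 6(Δ_1 - Δ_0) = 12
Natural end conditions: M_0 = M_2 = 0.
Solving the tridiagonal system: M_0 = 0, M_1 = 3, M_2 = 0.
On [1, 2], with s_1(x) = a_1 + b_1·(x - 1) + c_1·(x - 1)² + d_1·(x - 1)³: c_1 = M_1/2 = 3/2, d_1 = (M_2 - M_1)/(6h_1) = -1/2, b_1 = Δ_1 - h_1(2M_1 + M_2)/6 = -1.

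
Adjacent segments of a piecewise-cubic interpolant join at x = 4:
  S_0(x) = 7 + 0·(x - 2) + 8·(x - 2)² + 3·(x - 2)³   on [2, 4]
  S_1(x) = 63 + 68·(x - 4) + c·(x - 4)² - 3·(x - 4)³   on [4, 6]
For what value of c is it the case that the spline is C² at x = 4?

26

S_0''(x) = 16 + 18·(x - 2), so S_0''(4) = 52. On the right, S_1''(4) = 2c, so c = 26.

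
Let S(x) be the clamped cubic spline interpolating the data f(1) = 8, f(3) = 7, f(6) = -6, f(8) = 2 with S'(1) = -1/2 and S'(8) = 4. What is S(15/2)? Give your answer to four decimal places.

Let σ_i = S''(x_i). Step sizes h_i = 2, 3, 2; slopes of the chords Δ_i = (y_(i+1) - y_i)/h_i = -1/2, -13/3, 4.
  2·σ_0 + 10·σ_1 + 3·σ_2 = 6(Δ_1 - Δ_0) = -23
  3·σ_1 + 10·σ_2 + 2·σ_3 = 6(Δ_2 - Δ_1) = 50
Clamped end conditions give two more equations: 2h_0·σ_0 + h_0·σ_1 = 6(Δ_0 - S'(1)) = 0 and h_2·σ_2 + 2h_2·σ_3 = 6(S'(8) - Δ_2) = 0.
Forward elimination and back-substitution give σ_0 = 119/48, σ_1 = -119/24, σ_2 = 173/24, σ_3 = -173/48.
On [6, 8], S(x) = -6 + 19/48·(x - 6) + 173/48·(x - 6)² - 173/192·(x - 6)³.
With (x - 6) = 3/2: S(15/2) = -173/512.

-0.3379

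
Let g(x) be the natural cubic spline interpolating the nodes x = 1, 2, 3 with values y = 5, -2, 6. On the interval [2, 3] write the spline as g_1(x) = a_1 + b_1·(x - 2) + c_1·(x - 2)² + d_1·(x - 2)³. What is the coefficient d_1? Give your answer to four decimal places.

-3.7500

Let M_i = g''(x_i). Step sizes h_i = 1, 1; slopes of the chords Δ_i = (y_(i+1) - y_i)/h_i = -7, 8.
  1·M_0 + 4·M_1 + 1·M_2 = 6(Δ_1 - Δ_0) = 90
Natural end conditions: M_0 = M_2 = 0.
Solving the tridiagonal system: M_0 = 0, M_1 = 45/2, M_2 = 0.
On [2, 3], with g_1(x) = a_1 + b_1·(x - 2) + c_1·(x - 2)² + d_1·(x - 2)³: c_1 = M_1/2 = 45/4, d_1 = (M_2 - M_1)/(6h_1) = -15/4, b_1 = Δ_1 - h_1(2M_1 + M_2)/6 = 1/2.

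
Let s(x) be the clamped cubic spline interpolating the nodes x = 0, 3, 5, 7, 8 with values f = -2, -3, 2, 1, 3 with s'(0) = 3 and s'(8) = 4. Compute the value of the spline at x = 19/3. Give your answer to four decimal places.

1.3669

Let M_i = s''(x_i). Step sizes h_i = 3, 2, 2, 1; slopes of the chords Δ_i = (y_(i+1) - y_i)/h_i = -1/3, 5/2, -1/2, 2.
  3·M_0 + 10·M_1 + 2·M_2 = 6(Δ_1 - Δ_0) = 17
  2·M_1 + 8·M_2 + 2·M_3 = 6(Δ_2 - Δ_1) = -18
  2·M_2 + 6·M_3 + 1·M_4 = 6(Δ_3 - Δ_2) = 15
Clamped end conditions give two more equations: 2h_0·M_0 + h_0·M_1 = 6(Δ_0 - s'(0)) = -20 and h_3·M_3 + 2h_3·M_4 = 6(s'(8) - Δ_3) = 12.
Hence M_0 = -1717/318, M_1 = 219/53, M_2 = -861/212, M_3 = 165/53, M_4 = 471/106.
On [5, 7], s(x) = 2 + 62/53·(x - 5) - 861/424·(x - 5)² + 507/848·(x - 5)³.
With (x - 5) = 4/3: s(19/3) = 652/477.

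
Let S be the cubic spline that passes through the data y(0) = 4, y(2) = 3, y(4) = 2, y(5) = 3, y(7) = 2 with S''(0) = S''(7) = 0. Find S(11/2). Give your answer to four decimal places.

3.1499

Put M_i = S'' at the i-th knot. Here h = (2, 2, 1, 2) and Δ = (-1/2, -1/2, 1, -1/2), so the interior equations h_(i-1)·M_(i-1) + 2(h_(i-1)+h_i)·M_i + h_i·M_(i+1) = 6(Δ_i − Δ_(i-1)) read
  2·M_0 + 8·M_1 + 2·M_2 = 6(Δ_1 - Δ_0) = 0
  2·M_1 + 6·M_2 + 1·M_3 = 6(Δ_2 - Δ_1) = 9
  1·M_2 + 6·M_3 + 2·M_4 = 6(Δ_3 - Δ_2) = -9
Natural end conditions: M_0 = M_4 = 0.
Solving the tridiagonal system: M_0 = 0, M_1 = -63/128, M_2 = 63/32, M_3 = -117/64, M_4 = 0.
On [5, 7], S(x) = 3 + 23/32·(x - 5) - 117/128·(x - 5)² + 39/256·(x - 5)³.
With (x - 5) = 1/2: S(11/2) = 6451/2048.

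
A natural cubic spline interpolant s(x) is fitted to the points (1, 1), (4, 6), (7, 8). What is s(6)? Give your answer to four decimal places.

With M_i denoting the second derivative at x_i, h_i = 3, 3, and Δ_i = (y_(i+1) − y_i)/h_i = 5/3, 2/3:
  3·M_0 + 12·M_1 + 3·M_2 = 6(Δ_1 - Δ_0) = -6
Natural end conditions: M_0 = M_2 = 0.
Solving: M_0 = 0, M_1 = -1/2, M_2 = 0.
On [4, 7], s(x) = 6 + 7/6·(x - 4) - 1/4·(x - 4)² + 1/36·(x - 4)³.
With (x - 4) = 2: s(6) = 68/9.

7.5556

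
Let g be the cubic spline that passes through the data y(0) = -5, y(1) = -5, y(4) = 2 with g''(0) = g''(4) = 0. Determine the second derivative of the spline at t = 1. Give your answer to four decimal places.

1.7500

Put M_i = g'' at the i-th knot. Here h = (1, 3) and Δ = (0, 7/3), so the interior equations h_(i-1)·M_(i-1) + 2(h_(i-1)+h_i)·M_i + h_i·M_(i+1) = 6(Δ_i − Δ_(i-1)) read
  1·M_0 + 8·M_1 + 3·M_2 = 6(Δ_1 - Δ_0) = 14
Natural end conditions: M_0 = M_2 = 0.
Solving: M_0 = 0, M_1 = 7/4, M_2 = 0.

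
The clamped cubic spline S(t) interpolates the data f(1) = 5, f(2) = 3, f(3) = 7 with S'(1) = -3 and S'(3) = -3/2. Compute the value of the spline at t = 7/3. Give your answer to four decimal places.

With M_i denoting the second derivative at x_i, h_i = 1, 1, and Δ_i = (y_(i+1) − y_i)/h_i = -2, 4:
  1·M_0 + 4·M_1 + 1·M_2 = 6(Δ_1 - Δ_0) = 36
Clamped end conditions give two more equations: 2h_0·M_0 + h_0·M_1 = 6(Δ_0 - S'(1)) = 6 and h_1·M_1 + 2h_1·M_2 = 6(S'(3) - Δ_1) = -33.
Forward elimination and back-substitution give M_0 = -21/4, M_1 = 33/2, M_2 = -99/4.
On [2, 3], S(t) = 3 + 21/8·(t - 2) + 33/4·(t - 2)² - 55/8·(t - 2)³.
With (t - 2) = 1/3: S(7/3) = 245/54.

4.5370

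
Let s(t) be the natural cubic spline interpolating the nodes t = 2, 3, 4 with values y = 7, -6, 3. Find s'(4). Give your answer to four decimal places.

14.5000

Let M_i = s''(x_i). Step sizes h_i = 1, 1; slopes of the chords Δ_i = (y_(i+1) - y_i)/h_i = -13, 9.
  1·M_0 + 4·M_1 + 1·M_2 = 6(Δ_1 - Δ_0) = 132
Natural end conditions: M_0 = M_2 = 0.
Forward elimination and back-substitution give M_0 = 0, M_1 = 33, M_2 = 0.
On [3, 4], s'(t) = b_1 + 2c_1·(t - 3) + 3d_1·(t - 3)² with b_1 = Δ_1 - h_1(2M_1 + M_2)/6 = -2, c_1 = M_1/2 = 33/2, d_1 = (M_2 - M_1)/(6h_1) = -11/2. So s'(4) = 29/2.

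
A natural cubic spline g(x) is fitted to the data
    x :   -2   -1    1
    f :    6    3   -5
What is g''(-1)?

-1

With σ_i denoting the second derivative at x_i, h_i = 1, 2, and Δ_i = (y_(i+1) − y_i)/h_i = -3, -4:
  1·σ_0 + 6·σ_1 + 2·σ_2 = 6(Δ_1 - Δ_0) = -6
Natural end conditions: σ_0 = σ_2 = 0.
Forward elimination and back-substitution give σ_0 = 0, σ_1 = -1, σ_2 = 0.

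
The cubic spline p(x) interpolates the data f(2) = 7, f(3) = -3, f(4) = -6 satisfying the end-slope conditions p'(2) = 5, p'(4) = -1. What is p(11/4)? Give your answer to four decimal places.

0.3086

Let m_i = p''(x_i). Step sizes h_i = 1, 1; slopes of the chords Δ_i = (y_(i+1) - y_i)/h_i = -10, -3.
  1·m_0 + 4·m_1 + 1·m_2 = 6(Δ_1 - Δ_0) = 42
Clamped end conditions give two more equations: 2h_0·m_0 + h_0·m_1 = 6(Δ_0 - p'(2)) = -90 and h_1·m_1 + 2h_1·m_2 = 6(p'(4) - Δ_1) = 12.
Solving: m_0 = -117/2, m_1 = 27, m_2 = -15/2.
On [2, 3], p(x) = 7 + 5·(x - 2) - 117/4·(x - 2)² + 57/4·(x - 2)³.
With (x - 2) = 3/4: p(11/4) = 79/256.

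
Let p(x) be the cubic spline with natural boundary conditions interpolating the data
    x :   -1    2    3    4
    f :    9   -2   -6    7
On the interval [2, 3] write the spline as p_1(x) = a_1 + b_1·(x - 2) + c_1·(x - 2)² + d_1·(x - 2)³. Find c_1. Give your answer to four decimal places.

With M_i denoting the second derivative at x_i, h_i = 3, 1, 1, and Δ_i = (y_(i+1) − y_i)/h_i = -11/3, -4, 13:
  3·M_0 + 8·M_1 + 1·M_2 = 6(Δ_1 - Δ_0) = -2
  1·M_1 + 4·M_2 + 1·M_3 = 6(Δ_2 - Δ_1) = 102
Natural end conditions: M_0 = M_3 = 0.
Hence M_0 = 0, M_1 = -110/31, M_2 = 818/31, M_3 = 0.
On [2, 3], with p_1(x) = a_1 + b_1·(x - 2) + c_1·(x - 2)² + d_1·(x - 2)³: c_1 = M_1/2 = -55/31, d_1 = (M_2 - M_1)/(6h_1) = 464/93, b_1 = Δ_1 - h_1(2M_1 + M_2)/6 = -671/93.

-1.7742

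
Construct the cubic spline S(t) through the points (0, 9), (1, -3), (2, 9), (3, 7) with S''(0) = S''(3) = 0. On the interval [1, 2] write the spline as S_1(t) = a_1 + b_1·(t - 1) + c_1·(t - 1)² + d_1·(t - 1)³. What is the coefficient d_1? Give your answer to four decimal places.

Put M_i = S'' at the i-th knot. Here h = (1, 1, 1) and Δ = (-12, 12, -2), so the interior equations h_(i-1)·M_(i-1) + 2(h_(i-1)+h_i)·M_i + h_i·M_(i+1) = 6(Δ_i − Δ_(i-1)) read
  1·M_0 + 4·M_1 + 1·M_2 = 6(Δ_1 - Δ_0) = 144
  1·M_1 + 4·M_2 + 1·M_3 = 6(Δ_2 - Δ_1) = -84
Natural end conditions: M_0 = M_3 = 0.
Solving the tridiagonal system: M_0 = 0, M_1 = 44, M_2 = -32, M_3 = 0.
On [1, 2], with S_1(t) = a_1 + b_1·(t - 1) + c_1·(t - 1)² + d_1·(t - 1)³: c_1 = M_1/2 = 22, d_1 = (M_2 - M_1)/(6h_1) = -38/3, b_1 = Δ_1 - h_1(2M_1 + M_2)/6 = 8/3.

-12.6667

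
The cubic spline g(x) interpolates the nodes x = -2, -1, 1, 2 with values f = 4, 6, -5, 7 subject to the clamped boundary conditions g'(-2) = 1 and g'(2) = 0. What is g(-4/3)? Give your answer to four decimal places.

With M_i denoting the second derivative at x_i, h_i = 1, 2, 1, and Δ_i = (y_(i+1) − y_i)/h_i = 2, -11/2, 12:
  1·M_0 + 6·M_1 + 2·M_2 = 6(Δ_1 - Δ_0) = -45
  2·M_1 + 6·M_2 + 1·M_3 = 6(Δ_2 - Δ_1) = 105
Clamped end conditions give two more equations: 2h_0·M_0 + h_0·M_1 = 6(Δ_0 - g'(-2)) = 6 and h_2·M_2 + 2h_2·M_3 = 6(g'(2) - Δ_2) = -72.
Hence M_0 = 67/5, M_1 = -104/5, M_2 = 166/5, M_3 = -263/5.
On [-2, -1], g(x) = 4 + 1·(x + 2) + 67/10·(x + 2)² - 57/10·(x + 2)³.
With (x + 2) = 2/3: g(-4/3) = 268/45.

5.9556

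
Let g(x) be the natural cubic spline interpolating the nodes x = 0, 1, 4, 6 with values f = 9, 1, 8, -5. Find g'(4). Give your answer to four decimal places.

With m_i denoting the second derivative at x_i, h_i = 1, 3, 2, and Δ_i = (y_(i+1) − y_i)/h_i = -8, 7/3, -13/2:
  1·m_0 + 8·m_1 + 3·m_2 = 6(Δ_1 - Δ_0) = 62
  3·m_1 + 10·m_2 + 2·m_3 = 6(Δ_2 - Δ_1) = -53
Natural end conditions: m_0 = m_3 = 0.
Solving the tridiagonal system: m_0 = 0, m_1 = 779/71, m_2 = -610/71, m_3 = 0.
On [4, 6], g'(x) = b_2 + 2c_2·(x - 4) + 3d_2·(x - 4)² with b_2 = Δ_2 - h_2(2m_2 + m_3)/6 = -329/426, c_2 = m_2/2 = -305/71, d_2 = (m_3 - m_2)/(6h_2) = 305/426. So g'(4) = -329/426.

-0.7723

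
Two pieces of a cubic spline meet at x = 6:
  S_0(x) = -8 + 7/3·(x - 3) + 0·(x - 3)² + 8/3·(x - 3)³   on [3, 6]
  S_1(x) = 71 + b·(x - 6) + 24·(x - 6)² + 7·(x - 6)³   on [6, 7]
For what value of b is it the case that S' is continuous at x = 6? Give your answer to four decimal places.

74.3333

S_0'(x) = 7/3 + 0·(x - 3) + 8·(x - 3)², so S_0'(6) = 223/3. On the right, S_1'(6) = b, so b = 223/3.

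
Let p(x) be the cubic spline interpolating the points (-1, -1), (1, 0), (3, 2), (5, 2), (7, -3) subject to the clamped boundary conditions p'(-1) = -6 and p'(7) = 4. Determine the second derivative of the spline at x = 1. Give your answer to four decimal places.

-2.7143

Let M_i = p''(x_i). Step sizes h_i = 2, 2, 2, 2; slopes of the chords Δ_i = (y_(i+1) - y_i)/h_i = 1/2, 1, 0, -5/2.
  2·M_0 + 8·M_1 + 2·M_2 = 6(Δ_1 - Δ_0) = 3
  2·M_1 + 8·M_2 + 2·M_3 = 6(Δ_2 - Δ_1) = -6
  2·M_2 + 8·M_3 + 2·M_4 = 6(Δ_3 - Δ_2) = -15
Clamped end conditions give two more equations: 2h_0·M_0 + h_0·M_1 = 6(Δ_0 - p'(-1)) = 39 and h_3·M_3 + 2h_3·M_4 = 6(p'(7) - Δ_3) = 39.
Hence M_0 = 311/28, M_1 = -19/7, M_2 = 5/4, M_3 = -37/7, M_4 = 347/28.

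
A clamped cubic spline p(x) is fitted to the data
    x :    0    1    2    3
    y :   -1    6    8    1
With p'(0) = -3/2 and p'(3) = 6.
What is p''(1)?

Put M_i = p'' at the i-th knot. Here h = (1, 1, 1) and Δ = (7, 2, -7), so the interior equations h_(i-1)·M_(i-1) + 2(h_(i-1)+h_i)·M_i + h_i·M_(i+1) = 6(Δ_i − Δ_(i-1)) read
  1·M_0 + 4·M_1 + 1·M_2 = 6(Δ_1 - Δ_0) = -30
  1·M_1 + 4·M_2 + 1·M_3 = 6(Δ_2 - Δ_1) = -54
Clamped end conditions give two more equations: 2h_0·M_0 + h_0·M_1 = 6(Δ_0 - p'(0)) = 51 and h_2·M_2 + 2h_2·M_3 = 6(p'(3) - Δ_2) = 78.
Hence M_0 = 30, M_1 = -9, M_2 = -24, M_3 = 51.

-9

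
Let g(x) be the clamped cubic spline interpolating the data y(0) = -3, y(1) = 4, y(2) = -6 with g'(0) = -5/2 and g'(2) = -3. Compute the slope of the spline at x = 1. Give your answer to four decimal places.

-0.8750

Let σ_i = g''(x_i). Step sizes h_i = 1, 1; slopes of the chords Δ_i = (y_(i+1) - y_i)/h_i = 7, -10.
  1·σ_0 + 4·σ_1 + 1·σ_2 = 6(Δ_1 - Δ_0) = -102
Clamped end conditions give two more equations: 2h_0·σ_0 + h_0·σ_1 = 6(Δ_0 - g'(0)) = 57 and h_1·σ_1 + 2h_1·σ_2 = 6(g'(2) - Δ_1) = 42.
Solving: σ_0 = 215/4, σ_1 = -101/2, σ_2 = 185/4.
On [1, 2], g'(x) = b_1 + 2c_1·(x - 1) + 3d_1·(x - 1)² with b_1 = Δ_1 - h_1(2σ_1 + σ_2)/6 = -7/8, c_1 = σ_1/2 = -101/4, d_1 = (σ_2 - σ_1)/(6h_1) = 129/8. So g'(1) = -7/8.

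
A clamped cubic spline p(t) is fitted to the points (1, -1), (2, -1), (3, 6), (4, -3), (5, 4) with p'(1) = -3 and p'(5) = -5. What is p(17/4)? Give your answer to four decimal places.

-1.5890

Put M_i = p'' at the i-th knot. Here h = (1, 1, 1, 1) and Δ = (0, 7, -9, 7), so the interior equations h_(i-1)·M_(i-1) + 2(h_(i-1)+h_i)·M_i + h_i·M_(i+1) = 6(Δ_i − Δ_(i-1)) read
  1·M_0 + 4·M_1 + 1·M_2 = 6(Δ_1 - Δ_0) = 42
  1·M_1 + 4·M_2 + 1·M_3 = 6(Δ_2 - Δ_1) = -96
  1·M_2 + 4·M_3 + 1·M_4 = 6(Δ_3 - Δ_2) = 96
Clamped end conditions give two more equations: 2h_0·M_0 + h_0·M_1 = 6(Δ_0 - p'(1)) = 18 and h_3·M_3 + 2h_3·M_4 = 6(p'(5) - Δ_3) = -72.
Hence M_0 = -47/28, M_1 = 299/14, M_2 = -167/4, M_3 = 695/14, M_4 = -1703/28.
On [4, 5], p(t) = -3 + 33/56·(t - 4) + 695/28·(t - 4)² - 1031/56·(t - 4)³.
With (t - 4) = 1/4: p(17/4) = -5695/3584.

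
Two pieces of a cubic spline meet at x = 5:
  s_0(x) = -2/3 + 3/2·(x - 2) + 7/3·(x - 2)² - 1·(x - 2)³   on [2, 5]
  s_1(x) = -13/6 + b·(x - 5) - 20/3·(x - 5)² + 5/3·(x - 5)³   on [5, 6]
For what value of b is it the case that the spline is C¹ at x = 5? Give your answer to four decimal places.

-11.5000

s_0'(x) = 3/2 + 14/3·(x - 2) - 3·(x - 2)², so s_0'(5) = -23/2. On the right, s_1'(5) = b, so b = -23/2.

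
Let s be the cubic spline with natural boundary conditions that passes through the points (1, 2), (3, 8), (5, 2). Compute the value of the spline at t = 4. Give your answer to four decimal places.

Let m_i = s''(x_i). Step sizes h_i = 2, 2; slopes of the chords Δ_i = (y_(i+1) - y_i)/h_i = 3, -3.
  2·m_0 + 8·m_1 + 2·m_2 = 6(Δ_1 - Δ_0) = -36
Natural end conditions: m_0 = m_2 = 0.
Solving the tridiagonal system: m_0 = 0, m_1 = -9/2, m_2 = 0.
On [3, 5], s(t) = 8 + 0·(t - 3) - 9/4·(t - 3)² + 3/8·(t - 3)³.
With (t - 3) = 1: s(4) = 49/8.

6.1250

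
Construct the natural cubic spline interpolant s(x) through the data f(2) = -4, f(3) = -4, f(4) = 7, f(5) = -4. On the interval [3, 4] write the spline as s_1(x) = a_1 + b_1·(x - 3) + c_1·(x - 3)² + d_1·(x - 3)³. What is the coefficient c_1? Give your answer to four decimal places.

With σ_i denoting the second derivative at x_i, h_i = 1, 1, 1, and Δ_i = (y_(i+1) − y_i)/h_i = 0, 11, -11:
  1·σ_0 + 4·σ_1 + 1·σ_2 = 6(Δ_1 - Δ_0) = 66
  1·σ_1 + 4·σ_2 + 1·σ_3 = 6(Δ_2 - Δ_1) = -132
Natural end conditions: σ_0 = σ_3 = 0.
Solving: σ_0 = 0, σ_1 = 132/5, σ_2 = -198/5, σ_3 = 0.
On [3, 4], with s_1(x) = a_1 + b_1·(x - 3) + c_1·(x - 3)² + d_1·(x - 3)³: c_1 = σ_1/2 = 66/5, d_1 = (σ_2 - σ_1)/(6h_1) = -11, b_1 = Δ_1 - h_1(2σ_1 + σ_2)/6 = 44/5.

13.2000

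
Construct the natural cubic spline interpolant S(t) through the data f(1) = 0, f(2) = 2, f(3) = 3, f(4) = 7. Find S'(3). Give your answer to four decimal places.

2.2667

Write σ_i for S''(x_i). With h_i = 1, 1, 1 and divided differences Δ_i = 2, 1, 4, the continuity of S' gives the tridiagonal system
  1·σ_0 + 4·σ_1 + 1·σ_2 = 6(Δ_1 - Δ_0) = -6
  1·σ_1 + 4·σ_2 + 1·σ_3 = 6(Δ_2 - Δ_1) = 18
Natural end conditions: σ_0 = σ_3 = 0.
Solving: σ_0 = 0, σ_1 = -14/5, σ_2 = 26/5, σ_3 = 0.
On [3, 4], S'(t) = b_2 + 2c_2·(t - 3) + 3d_2·(t - 3)² with b_2 = Δ_2 - h_2(2σ_2 + σ_3)/6 = 34/15, c_2 = σ_2/2 = 13/5, d_2 = (σ_3 - σ_2)/(6h_2) = -13/15. So S'(3) = 34/15.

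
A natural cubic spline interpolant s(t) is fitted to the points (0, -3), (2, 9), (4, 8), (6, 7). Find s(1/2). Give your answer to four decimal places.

Let M_i = s''(x_i). Step sizes h_i = 2, 2, 2; slopes of the chords Δ_i = (y_(i+1) - y_i)/h_i = 6, -1/2, -1/2.
  2·M_0 + 8·M_1 + 2·M_2 = 6(Δ_1 - Δ_0) = -39
  2·M_1 + 8·M_2 + 2·M_3 = 6(Δ_2 - Δ_1) = 0
Natural end conditions: M_0 = M_3 = 0.
Hence M_0 = 0, M_1 = -26/5, M_2 = 13/10, M_3 = 0.
On [0, 2], s(t) = -3 + 116/15·t + 0·t² - 13/30·t³.
With t = 1/2: s(1/2) = 13/16.

0.8125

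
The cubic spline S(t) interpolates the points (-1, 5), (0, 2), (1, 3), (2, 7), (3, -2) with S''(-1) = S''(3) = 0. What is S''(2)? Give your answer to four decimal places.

Let σ_i = S''(x_i). Step sizes h_i = 1, 1, 1, 1; slopes of the chords Δ_i = (y_(i+1) - y_i)/h_i = -3, 1, 4, -9.
  1·σ_0 + 4·σ_1 + 1·σ_2 = 6(Δ_1 - Δ_0) = 24
  1·σ_1 + 4·σ_2 + 1·σ_3 = 6(Δ_2 - Δ_1) = 18
  1·σ_2 + 4·σ_3 + 1·σ_4 = 6(Δ_3 - Δ_2) = -78
Natural end conditions: σ_0 = σ_4 = 0.
Hence σ_0 = 0, σ_1 = 15/4, σ_2 = 9, σ_3 = -87/4, σ_4 = 0.

-21.7500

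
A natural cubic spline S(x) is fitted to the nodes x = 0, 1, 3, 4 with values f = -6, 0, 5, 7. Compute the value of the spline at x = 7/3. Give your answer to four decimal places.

With σ_i denoting the second derivative at x_i, h_i = 1, 2, 1, and Δ_i = (y_(i+1) − y_i)/h_i = 6, 5/2, 2:
  1·σ_0 + 6·σ_1 + 2·σ_2 = 6(Δ_1 - Δ_0) = -21
  2·σ_1 + 6·σ_2 + 1·σ_3 = 6(Δ_2 - Δ_1) = -3
Natural end conditions: σ_0 = σ_3 = 0.
Hence σ_0 = 0, σ_1 = -15/4, σ_2 = 3/4, σ_3 = 0.
On [1, 3], S(x) = 0 + 19/4·(x - 1) - 15/8·(x - 1)² + 3/8·(x - 1)³.
With (x - 1) = 4/3: S(7/3) = 35/9.

3.8889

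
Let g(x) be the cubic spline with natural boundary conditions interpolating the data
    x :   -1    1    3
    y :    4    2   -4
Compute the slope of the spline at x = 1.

With M_i denoting the second derivative at x_i, h_i = 2, 2, and Δ_i = (y_(i+1) − y_i)/h_i = -1, -3:
  2·M_0 + 8·M_1 + 2·M_2 = 6(Δ_1 - Δ_0) = -12
Natural end conditions: M_0 = M_2 = 0.
Solving the tridiagonal system: M_0 = 0, M_1 = -3/2, M_2 = 0.
On [1, 3], g'(x) = b_1 + 2c_1·(x - 1) + 3d_1·(x - 1)² with b_1 = Δ_1 - h_1(2M_1 + M_2)/6 = -2, c_1 = M_1/2 = -3/4, d_1 = (M_2 - M_1)/(6h_1) = 1/8. So g'(1) = -2.

-2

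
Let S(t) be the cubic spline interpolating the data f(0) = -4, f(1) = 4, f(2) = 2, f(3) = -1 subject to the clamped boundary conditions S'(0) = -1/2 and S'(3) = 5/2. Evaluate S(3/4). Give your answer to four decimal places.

1.8688

With m_i denoting the second derivative at x_i, h_i = 1, 1, 1, and Δ_i = (y_(i+1) − y_i)/h_i = 8, -2, -3:
  1·m_0 + 4·m_1 + 1·m_2 = 6(Δ_1 - Δ_0) = -60
  1·m_1 + 4·m_2 + 1·m_3 = 6(Δ_2 - Δ_1) = -6
Clamped end conditions give two more equations: 2h_0·m_0 + h_0·m_1 = 6(Δ_0 - S'(0)) = 51 and h_2·m_2 + 2h_2·m_3 = 6(S'(3) - Δ_2) = 33.
Forward elimination and back-substitution give m_0 = 189/5, m_1 = -123/5, m_2 = 3/5, m_3 = 81/5.
On [0, 1], S(t) = -4 - 1/2·t + 189/10·t² - 52/5·t³.
With t = 3/4: S(3/4) = 299/160.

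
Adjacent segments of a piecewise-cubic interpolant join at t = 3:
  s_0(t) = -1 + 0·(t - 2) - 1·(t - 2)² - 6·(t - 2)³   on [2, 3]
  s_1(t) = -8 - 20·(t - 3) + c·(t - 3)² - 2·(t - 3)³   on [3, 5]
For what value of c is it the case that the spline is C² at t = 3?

s_0''(t) = -2 - 36·(t - 2), so s_0''(3) = -38. On the right, s_1''(3) = 2c, so c = -19.

-19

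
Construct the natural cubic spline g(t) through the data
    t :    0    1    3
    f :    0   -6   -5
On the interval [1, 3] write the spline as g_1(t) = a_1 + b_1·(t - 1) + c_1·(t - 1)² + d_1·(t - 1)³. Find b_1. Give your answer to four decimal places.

-3.8333

With m_i denoting the second derivative at x_i, h_i = 1, 2, and Δ_i = (y_(i+1) − y_i)/h_i = -6, 1/2:
  1·m_0 + 6·m_1 + 2·m_2 = 6(Δ_1 - Δ_0) = 39
Natural end conditions: m_0 = m_2 = 0.
Hence m_0 = 0, m_1 = 13/2, m_2 = 0.
On [1, 3], with g_1(t) = a_1 + b_1·(t - 1) + c_1·(t - 1)² + d_1·(t - 1)³: c_1 = m_1/2 = 13/4, d_1 = (m_2 - m_1)/(6h_1) = -13/24, b_1 = Δ_1 - h_1(2m_1 + m_2)/6 = -23/6.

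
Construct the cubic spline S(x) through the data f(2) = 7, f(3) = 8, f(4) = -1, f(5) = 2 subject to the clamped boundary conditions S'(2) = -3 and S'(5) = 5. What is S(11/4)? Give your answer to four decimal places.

Let m_i = S''(x_i). Step sizes h_i = 1, 1, 1; slopes of the chords Δ_i = (y_(i+1) - y_i)/h_i = 1, -9, 3.
  1·m_0 + 4·m_1 + 1·m_2 = 6(Δ_1 - Δ_0) = -60
  1·m_1 + 4·m_2 + 1·m_3 = 6(Δ_2 - Δ_1) = 72
Clamped end conditions give two more equations: 2h_0·m_0 + h_0·m_1 = 6(Δ_0 - S'(2)) = 24 and h_2·m_2 + 2h_2·m_3 = 6(S'(5) - Δ_2) = 12.
Hence m_0 = 392/15, m_1 = -424/15, m_2 = 404/15, m_3 = -112/15.
On [2, 3], S(x) = 7 - 3·(x - 2) + 196/15·(x - 2)² - 136/15·(x - 2)³.
With (x - 2) = 3/4: S(11/4) = 331/40.

8.2750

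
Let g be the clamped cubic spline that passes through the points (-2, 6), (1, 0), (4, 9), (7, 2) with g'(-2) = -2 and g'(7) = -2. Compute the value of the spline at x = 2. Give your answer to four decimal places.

Write M_i for g''(x_i). With h_i = 3, 3, 3 and divided differences Δ_i = -2, 3, -7/3, the continuity of g' gives the tridiagonal system
  3·M_0 + 12·M_1 + 3·M_2 = 6(Δ_1 - Δ_0) = 30
  3·M_1 + 12·M_2 + 3·M_3 = 6(Δ_2 - Δ_1) = -32
Clamped end conditions give two more equations: 2h_0·M_0 + h_0·M_1 = 6(Δ_0 - g'(-2)) = 0 and h_2·M_2 + 2h_2·M_3 = 6(g'(7) - Δ_2) = 2.
Hence M_0 = -92/45, M_1 = 184/45, M_2 = -194/45, M_3 = 112/45.
On [1, 4], g(x) = 0 + 16/15·(x - 1) + 92/45·(x - 1)² - 7/15·(x - 1)³.
With (x - 1) = 1: g(2) = 119/45.

2.6444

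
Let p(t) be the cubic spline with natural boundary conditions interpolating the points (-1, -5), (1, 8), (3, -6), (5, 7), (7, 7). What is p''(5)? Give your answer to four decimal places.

With m_i denoting the second derivative at x_i, h_i = 2, 2, 2, 2, and Δ_i = (y_(i+1) − y_i)/h_i = 13/2, -7, 13/2, 0:
  2·m_0 + 8·m_1 + 2·m_2 = 6(Δ_1 - Δ_0) = -81
  2·m_1 + 8·m_2 + 2·m_3 = 6(Δ_2 - Δ_1) = 81
  2·m_2 + 8·m_3 + 2·m_4 = 6(Δ_3 - Δ_2) = -39
Natural end conditions: m_0 = m_4 = 0.
Forward elimination and back-substitution give m_0 = 0, m_1 = -789/56, m_2 = 111/7, m_3 = -495/56, m_4 = 0.

-8.8393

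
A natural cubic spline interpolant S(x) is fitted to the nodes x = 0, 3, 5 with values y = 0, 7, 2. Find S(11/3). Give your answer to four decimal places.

With M_i denoting the second derivative at x_i, h_i = 3, 2, and Δ_i = (y_(i+1) − y_i)/h_i = 7/3, -5/2:
  3·M_0 + 10·M_1 + 2·M_2 = 6(Δ_1 - Δ_0) = -29
Natural end conditions: M_0 = M_2 = 0.
Forward elimination and back-substitution give M_0 = 0, M_1 = -29/10, M_2 = 0.
On [3, 5], S(x) = 7 - 17/30·(x - 3) - 29/20·(x - 3)² + 29/120·(x - 3)³.
With (x - 3) = 2/3: S(11/3) = 490/81.

6.0494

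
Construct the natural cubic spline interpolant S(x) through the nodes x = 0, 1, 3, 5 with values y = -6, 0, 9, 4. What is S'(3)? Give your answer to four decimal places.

Let M_i = S''(x_i). Step sizes h_i = 1, 2, 2; slopes of the chords Δ_i = (y_(i+1) - y_i)/h_i = 6, 9/2, -5/2.
  1·M_0 + 6·M_1 + 2·M_2 = 6(Δ_1 - Δ_0) = -9
  2·M_1 + 8·M_2 + 2·M_3 = 6(Δ_2 - Δ_1) = -42
Natural end conditions: M_0 = M_3 = 0.
Hence M_0 = 0, M_1 = 3/11, M_2 = -117/22, M_3 = 0.
On [3, 5], S'(x) = b_2 + 2c_2·(x - 3) + 3d_2·(x - 3)² with b_2 = Δ_2 - h_2(2M_2 + M_3)/6 = 23/22, c_2 = M_2/2 = -117/44, d_2 = (M_3 - M_2)/(6h_2) = 39/88. So S'(3) = 23/22.

1.0455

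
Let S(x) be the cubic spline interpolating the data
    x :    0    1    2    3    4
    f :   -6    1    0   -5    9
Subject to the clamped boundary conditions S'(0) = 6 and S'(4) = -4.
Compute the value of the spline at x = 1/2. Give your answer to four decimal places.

-2.3817

With σ_i denoting the second derivative at x_i, h_i = 1, 1, 1, 1, and Δ_i = (y_(i+1) − y_i)/h_i = 7, -1, -5, 14:
  1·σ_0 + 4·σ_1 + 1·σ_2 = 6(Δ_1 - Δ_0) = -48
  1·σ_1 + 4·σ_2 + 1·σ_3 = 6(Δ_2 - Δ_1) = -24
  1·σ_2 + 4·σ_3 + 1·σ_4 = 6(Δ_3 - Δ_2) = 114
Clamped end conditions give two more equations: 2h_0·σ_0 + h_0·σ_1 = 6(Δ_0 - S'(0)) = 6 and h_3·σ_3 + 2h_3·σ_4 = 6(S'(4) - Δ_3) = -108.
Solving the tridiagonal system: σ_0 = 221/28, σ_1 = -137/14, σ_2 = -67/4, σ_3 = 739/14, σ_4 = -2251/28.
On [0, 1], S(x) = -6 + 6·x + 221/56·x² - 165/56·x³.
With x = 1/2: S(1/2) = -1067/448.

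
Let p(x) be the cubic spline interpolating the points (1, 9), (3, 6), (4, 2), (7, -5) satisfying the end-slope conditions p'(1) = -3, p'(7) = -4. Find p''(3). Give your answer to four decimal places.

-4.5000

With σ_i denoting the second derivative at x_i, h_i = 2, 1, 3, and Δ_i = (y_(i+1) − y_i)/h_i = -3/2, -4, -7/3:
  2·σ_0 + 6·σ_1 + 1·σ_2 = 6(Δ_1 - Δ_0) = -15
  1·σ_1 + 8·σ_2 + 3·σ_3 = 6(Δ_2 - Δ_1) = 10
Clamped end conditions give two more equations: 2h_0·σ_0 + h_0·σ_1 = 6(Δ_0 - p'(1)) = 9 and h_2·σ_2 + 2h_2·σ_3 = 6(p'(7) - Δ_2) = -10.
Solving the tridiagonal system: σ_0 = 9/2, σ_1 = -9/2, σ_2 = 3, σ_3 = -19/6.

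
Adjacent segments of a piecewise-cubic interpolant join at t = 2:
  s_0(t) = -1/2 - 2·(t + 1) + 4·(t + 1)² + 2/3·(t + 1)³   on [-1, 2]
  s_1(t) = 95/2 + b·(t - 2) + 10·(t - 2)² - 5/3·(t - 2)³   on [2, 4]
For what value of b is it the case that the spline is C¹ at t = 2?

40

s_0'(t) = -2 + 8·(t + 1) + 2·(t + 1)², so s_0'(2) = 40. On the right, s_1'(2) = b, so b = 40.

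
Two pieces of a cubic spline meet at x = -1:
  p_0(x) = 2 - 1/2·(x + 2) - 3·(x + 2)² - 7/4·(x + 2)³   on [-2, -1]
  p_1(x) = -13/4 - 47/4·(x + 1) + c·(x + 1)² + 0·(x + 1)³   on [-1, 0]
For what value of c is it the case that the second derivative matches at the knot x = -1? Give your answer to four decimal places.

p_0''(x) = -6 - 21/2·(x + 2), so p_0''(-1) = -33/2. On the right, p_1''(-1) = 2c, so c = -33/4.

-8.2500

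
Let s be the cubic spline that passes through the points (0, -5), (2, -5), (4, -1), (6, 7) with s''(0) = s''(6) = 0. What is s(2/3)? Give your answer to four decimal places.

Write σ_i for s''(x_i). With h_i = 2, 2, 2 and divided differences Δ_i = 0, 2, 4, the continuity of s' gives the tridiagonal system
  2·σ_0 + 8·σ_1 + 2·σ_2 = 6(Δ_1 - Δ_0) = 12
  2·σ_1 + 8·σ_2 + 2·σ_3 = 6(Δ_2 - Δ_1) = 12
Natural end conditions: σ_0 = σ_3 = 0.
Solving: σ_0 = 0, σ_1 = 6/5, σ_2 = 6/5, σ_3 = 0.
On [0, 2], s(x) = -5 - 2/5·x + 0·x² + 1/10·x³.
With x = 2/3: s(2/3) = -707/135.

-5.2370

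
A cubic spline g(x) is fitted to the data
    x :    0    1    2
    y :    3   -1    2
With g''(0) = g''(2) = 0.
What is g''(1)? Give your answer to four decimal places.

10.5000

Let M_i = g''(x_i). Step sizes h_i = 1, 1; slopes of the chords Δ_i = (y_(i+1) - y_i)/h_i = -4, 3.
  1·M_0 + 4·M_1 + 1·M_2 = 6(Δ_1 - Δ_0) = 42
Natural end conditions: M_0 = M_2 = 0.
Forward elimination and back-substitution give M_0 = 0, M_1 = 21/2, M_2 = 0.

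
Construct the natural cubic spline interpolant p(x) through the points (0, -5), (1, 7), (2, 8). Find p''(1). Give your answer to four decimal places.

Put M_i = p'' at the i-th knot. Here h = (1, 1) and Δ = (12, 1), so the interior equations h_(i-1)·M_(i-1) + 2(h_(i-1)+h_i)·M_i + h_i·M_(i+1) = 6(Δ_i − Δ_(i-1)) read
  1·M_0 + 4·M_1 + 1·M_2 = 6(Δ_1 - Δ_0) = -66
Natural end conditions: M_0 = M_2 = 0.
Solving the tridiagonal system: M_0 = 0, M_1 = -33/2, M_2 = 0.

-16.5000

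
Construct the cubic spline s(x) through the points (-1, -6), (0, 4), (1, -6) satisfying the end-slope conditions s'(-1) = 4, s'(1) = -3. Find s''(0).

Let M_i = s''(x_i). Step sizes h_i = 1, 1; slopes of the chords Δ_i = (y_(i+1) - y_i)/h_i = 10, -10.
  1·M_0 + 4·M_1 + 1·M_2 = 6(Δ_1 - Δ_0) = -120
Clamped end conditions give two more equations: 2h_0·M_0 + h_0·M_1 = 6(Δ_0 - s'(-1)) = 36 and h_1·M_1 + 2h_1·M_2 = 6(s'(1) - Δ_1) = 42.
Solving the tridiagonal system: M_0 = 89/2, M_1 = -53, M_2 = 95/2.

-53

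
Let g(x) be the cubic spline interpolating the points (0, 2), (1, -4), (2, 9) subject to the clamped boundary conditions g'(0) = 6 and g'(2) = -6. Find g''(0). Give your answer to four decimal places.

-70.5000

Write m_i for g''(x_i). With h_i = 1, 1 and divided differences Δ_i = -6, 13, the continuity of g' gives the tridiagonal system
  1·m_0 + 4·m_1 + 1·m_2 = 6(Δ_1 - Δ_0) = 114
Clamped end conditions give two more equations: 2h_0·m_0 + h_0·m_1 = 6(Δ_0 - g'(0)) = -72 and h_1·m_1 + 2h_1·m_2 = 6(g'(2) - Δ_1) = -114.
Hence m_0 = -141/2, m_1 = 69, m_2 = -183/2.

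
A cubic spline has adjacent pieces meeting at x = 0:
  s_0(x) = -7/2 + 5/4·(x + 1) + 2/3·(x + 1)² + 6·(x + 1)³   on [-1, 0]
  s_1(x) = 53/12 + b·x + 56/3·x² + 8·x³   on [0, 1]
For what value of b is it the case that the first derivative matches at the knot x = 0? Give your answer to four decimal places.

20.5833

s_0'(x) = 5/4 + 4/3·(x + 1) + 18·(x + 1)², so s_0'(0) = 247/12. On the right, s_1'(0) = b, so b = 247/12.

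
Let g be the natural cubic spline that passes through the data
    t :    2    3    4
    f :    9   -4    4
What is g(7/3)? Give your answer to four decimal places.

3.1111

Put m_i = g'' at the i-th knot. Here h = (1, 1) and Δ = (-13, 8), so the interior equations h_(i-1)·m_(i-1) + 2(h_(i-1)+h_i)·m_i + h_i·m_(i+1) = 6(Δ_i − Δ_(i-1)) read
  1·m_0 + 4·m_1 + 1·m_2 = 6(Δ_1 - Δ_0) = 126
Natural end conditions: m_0 = m_2 = 0.
Hence m_0 = 0, m_1 = 63/2, m_2 = 0.
On [2, 3], g(t) = 9 - 73/4·(t - 2) + 0·(t - 2)² + 21/4·(t - 2)³.
With (t - 2) = 1/3: g(7/3) = 28/9.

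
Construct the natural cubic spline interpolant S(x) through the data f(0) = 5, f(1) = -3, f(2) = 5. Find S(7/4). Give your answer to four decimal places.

Let M_i = S''(x_i). Step sizes h_i = 1, 1; slopes of the chords Δ_i = (y_(i+1) - y_i)/h_i = -8, 8.
  1·M_0 + 4·M_1 + 1·M_2 = 6(Δ_1 - Δ_0) = 96
Natural end conditions: M_0 = M_2 = 0.
Solving the tridiagonal system: M_0 = 0, M_1 = 24, M_2 = 0.
On [1, 2], S(x) = -3 + 0·(x - 1) + 12·(x - 1)² - 4·(x - 1)³.
With (x - 1) = 3/4: S(7/4) = 33/16.

2.0625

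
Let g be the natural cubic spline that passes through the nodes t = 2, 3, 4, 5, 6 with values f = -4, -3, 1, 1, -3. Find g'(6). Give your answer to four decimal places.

With M_i denoting the second derivative at x_i, h_i = 1, 1, 1, 1, and Δ_i = (y_(i+1) − y_i)/h_i = 1, 4, 0, -4:
  1·M_0 + 4·M_1 + 1·M_2 = 6(Δ_1 - Δ_0) = 18
  1·M_1 + 4·M_2 + 1·M_3 = 6(Δ_2 - Δ_1) = -24
  1·M_2 + 4·M_3 + 1·M_4 = 6(Δ_3 - Δ_2) = -24
Natural end conditions: M_0 = M_4 = 0.
Hence M_0 = 0, M_1 = 171/28, M_2 = -45/7, M_3 = -123/28, M_4 = 0.
On [5, 6], g'(t) = b_3 + 2c_3·(t - 5) + 3d_3·(t - 5)² with b_3 = Δ_3 - h_3(2M_3 + M_4)/6 = -71/28, c_3 = M_3/2 = -123/56, d_3 = (M_4 - M_3)/(6h_3) = 41/56. So g'(6) = -265/56.

-4.7321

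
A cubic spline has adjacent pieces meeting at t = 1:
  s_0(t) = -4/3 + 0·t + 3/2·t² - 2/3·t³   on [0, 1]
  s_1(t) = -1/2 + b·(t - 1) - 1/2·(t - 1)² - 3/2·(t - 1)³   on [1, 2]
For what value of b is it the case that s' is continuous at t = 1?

1

s_0'(t) = 0 + 3·t - 2·t², so s_0'(1) = 1. On the right, s_1'(1) = b, so b = 1.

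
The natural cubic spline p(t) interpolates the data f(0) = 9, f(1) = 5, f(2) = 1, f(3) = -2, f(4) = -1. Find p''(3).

With M_i denoting the second derivative at x_i, h_i = 1, 1, 1, 1, and Δ_i = (y_(i+1) − y_i)/h_i = -4, -4, -3, 1:
  1·M_0 + 4·M_1 + 1·M_2 = 6(Δ_1 - Δ_0) = 0
  1·M_1 + 4·M_2 + 1·M_3 = 6(Δ_2 - Δ_1) = 6
  1·M_2 + 4·M_3 + 1·M_4 = 6(Δ_3 - Δ_2) = 24
Natural end conditions: M_0 = M_4 = 0.
Hence M_0 = 0, M_1 = 0, M_2 = 0, M_3 = 6, M_4 = 0.

6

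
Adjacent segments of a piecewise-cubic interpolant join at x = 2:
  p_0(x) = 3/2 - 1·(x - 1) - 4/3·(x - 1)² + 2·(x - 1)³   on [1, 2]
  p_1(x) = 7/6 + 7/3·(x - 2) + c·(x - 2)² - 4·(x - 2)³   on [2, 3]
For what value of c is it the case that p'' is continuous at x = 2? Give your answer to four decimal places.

p_0''(x) = -8/3 + 12·(x - 1), so p_0''(2) = 28/3. On the right, p_1''(2) = 2c, so c = 14/3.

4.6667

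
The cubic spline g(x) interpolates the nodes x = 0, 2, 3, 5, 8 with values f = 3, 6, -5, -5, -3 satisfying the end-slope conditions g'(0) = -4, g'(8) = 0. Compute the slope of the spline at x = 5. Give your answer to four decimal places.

3.2152

Write m_i for g''(x_i). With h_i = 2, 1, 2, 3 and divided differences Δ_i = 3/2, -11, 0, 2/3, the continuity of g' gives the tridiagonal system
  2·m_0 + 6·m_1 + 1·m_2 = 6(Δ_1 - Δ_0) = -75
  1·m_1 + 6·m_2 + 2·m_3 = 6(Δ_2 - Δ_1) = 66
  2·m_2 + 10·m_3 + 3·m_4 = 6(Δ_3 - Δ_2) = 4
Clamped end conditions give two more equations: 2h_0·m_0 + h_0·m_1 = 6(Δ_0 - g'(0)) = 33 and h_3·m_3 + 2h_3·m_4 = 6(g'(8) - Δ_3) = -4.
Hence m_0 = 11449/604, m_1 = -3233/151, m_2 = 4697/302, m_3 = -446/151, m_4 = 367/453.
On [5, 8], g'(x) = b_3 + 2c_3·(x - 5) + 3d_3·(x - 5)² with b_3 = Δ_3 - h_3(2m_3 + m_4)/6 = 971/302, c_3 = m_3/2 = -223/151, d_3 = (m_4 - m_3)/(6h_3) = 1705/8154. So g'(5) = 971/302.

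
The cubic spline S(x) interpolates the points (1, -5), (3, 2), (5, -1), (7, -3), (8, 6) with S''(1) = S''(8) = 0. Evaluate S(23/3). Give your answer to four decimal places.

Let m_i = S''(x_i). Step sizes h_i = 2, 2, 2, 1; slopes of the chords Δ_i = (y_(i+1) - y_i)/h_i = 7/2, -3/2, -1, 9.
  2·m_0 + 8·m_1 + 2·m_2 = 6(Δ_1 - Δ_0) = -30
  2·m_1 + 8·m_2 + 2·m_3 = 6(Δ_2 - Δ_1) = 3
  2·m_2 + 6·m_3 + 1·m_4 = 6(Δ_3 - Δ_2) = 60
Natural end conditions: m_0 = m_4 = 0.
Forward elimination and back-substitution give m_0 = 0, m_1 = -279/82, m_2 = -57/41, m_3 = 429/41, m_4 = 0.
On [7, 8], S(x) = -3 + 226/41·(x - 7) + 429/82·(x - 7)² - 143/82·(x - 7)³.
With (x - 7) = 2/3: S(23/3) = 2749/1107.

2.4833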